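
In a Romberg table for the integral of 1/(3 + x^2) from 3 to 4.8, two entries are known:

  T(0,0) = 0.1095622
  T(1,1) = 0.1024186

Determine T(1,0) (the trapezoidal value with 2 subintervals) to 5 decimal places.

From T(1,1) = (4·T(1,0) − T(0,0))/3, solve for T(1,0):
4·T(1,0) = 3·0.1024186 + 0.1095622 = 0.4168180
T(1,0) = 0.1042045

0.10420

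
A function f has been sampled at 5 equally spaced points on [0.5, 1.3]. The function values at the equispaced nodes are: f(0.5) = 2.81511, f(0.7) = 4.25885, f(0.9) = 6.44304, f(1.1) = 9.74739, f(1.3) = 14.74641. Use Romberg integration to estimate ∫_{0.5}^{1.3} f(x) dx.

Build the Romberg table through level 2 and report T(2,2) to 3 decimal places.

T(0,0) (trapezoid, 1 panel, h=0.8000): 7.02461
T(1,0) (trapezoid, 2 panels, h=0.4000): 6.08952
T(2,0) (trapezoid, 4 panels, h=0.2000): 5.84601
T(1,1) = 6.08952 + (6.08952 − 7.02461)/3 = 5.77782
T(2,1) = 5.84601 + (5.84601 − 6.08952)/3 = 5.76484
T(2,2) = 5.76484 + (5.76484 − 5.77782)/15 = 5.76397

5.764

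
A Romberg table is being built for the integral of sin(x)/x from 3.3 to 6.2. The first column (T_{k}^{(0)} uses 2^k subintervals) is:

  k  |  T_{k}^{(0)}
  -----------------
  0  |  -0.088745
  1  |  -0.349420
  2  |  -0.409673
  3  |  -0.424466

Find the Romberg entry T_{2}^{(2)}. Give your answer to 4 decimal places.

-0.4293

Richardson extrapolation on the trapezoidal column (denominator 4−1=3):
T_{1}^{(1)} = -0.349420 + (-0.349420 − (-0.088745))/3 = -0.436312
T_{2}^{(1)} = -0.409673 + (-0.409673 − (-0.349420))/3 = -0.429757
T_{2}^{(2)} = -0.429757 + (-0.429757 − (-0.436312))/15 = -0.429320
(Column j=1 coincides with Simpson's rule on the same nodes.)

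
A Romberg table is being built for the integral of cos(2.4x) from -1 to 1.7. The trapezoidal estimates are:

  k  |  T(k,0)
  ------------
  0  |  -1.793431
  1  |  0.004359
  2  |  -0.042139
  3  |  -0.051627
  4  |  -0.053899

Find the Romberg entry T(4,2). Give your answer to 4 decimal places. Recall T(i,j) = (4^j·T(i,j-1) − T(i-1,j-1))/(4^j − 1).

Richardson extrapolation on the trapezoidal column (denominator 4−1=3):
T(3,1) = -0.051627 + (-0.051627 − (-0.042139))/3 = -0.054790
T(4,1) = -0.053899 + (-0.053899 − (-0.051627))/3 = -0.054656
T(4,2) = -0.054656 + (-0.054656 − (-0.054790))/15 = -0.054647

-0.0546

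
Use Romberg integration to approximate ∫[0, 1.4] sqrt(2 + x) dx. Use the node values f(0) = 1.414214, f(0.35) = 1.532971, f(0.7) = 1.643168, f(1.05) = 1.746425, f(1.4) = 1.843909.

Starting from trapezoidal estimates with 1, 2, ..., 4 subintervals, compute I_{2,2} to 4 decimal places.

2.2939

I_{0,0} (trapezoid, 1 panel, h=1.4000): 2.280686
I_{1,0} (trapezoid, 2 panels, h=0.7000): 2.290561
I_{2,0} (trapezoid, 4 panels, h=0.3500): 2.293069
I_{1,1} = 2.290561 + (2.290561 − 2.280686)/3 = 2.293853
I_{2,1} = 2.293069 + (2.293069 − 2.290561)/3 = 2.293905
I_{2,2} = 2.293905 + (2.293905 − 2.293853)/15 = 2.293908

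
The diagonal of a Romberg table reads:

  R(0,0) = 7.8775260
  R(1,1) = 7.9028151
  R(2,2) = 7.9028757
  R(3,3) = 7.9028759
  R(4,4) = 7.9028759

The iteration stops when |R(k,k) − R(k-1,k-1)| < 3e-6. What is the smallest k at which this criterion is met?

k = 3

|R(1,1) − R(0,0)| = 0.0252891 ≥ 3e-6
|R(2,2) − R(1,1)| = 0.0000606 ≥ 3e-6
|R(3,3) − R(2,2)| = 0.0000002 < 3e-6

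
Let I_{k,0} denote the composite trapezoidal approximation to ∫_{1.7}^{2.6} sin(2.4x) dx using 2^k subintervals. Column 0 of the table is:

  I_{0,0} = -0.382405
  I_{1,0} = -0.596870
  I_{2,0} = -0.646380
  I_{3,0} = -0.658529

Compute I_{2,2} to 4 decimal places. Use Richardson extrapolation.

-0.6625

I_{1,1} = -0.596870 + (-0.596870 − (-0.382405))/3 = -0.668358
I_{2,1} = (4·(-0.646380) − (-0.596870)) / 3 = -0.662883
I_{2,2} = (16·(-0.662883) − (-0.668358)) / 15 = -0.662518
(Column j=1 coincides with Simpson's rule on the same nodes.)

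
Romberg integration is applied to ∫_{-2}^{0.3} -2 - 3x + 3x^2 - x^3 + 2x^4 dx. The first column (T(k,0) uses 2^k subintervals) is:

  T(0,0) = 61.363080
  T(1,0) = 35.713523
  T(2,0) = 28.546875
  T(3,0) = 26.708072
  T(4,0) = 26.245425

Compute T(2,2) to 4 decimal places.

Richardson extrapolation on the trapezoidal column (denominator 4−1=3):
T(1,1) = 35.713523 + (35.713523 − 61.363080)/3 = 27.163671
T(2,1) = (4·28.546875 − 35.713523) / 3 = 26.157992
T(2,2) = 26.157992 + (26.157992 − 27.163671)/15 = 26.090947

26.0909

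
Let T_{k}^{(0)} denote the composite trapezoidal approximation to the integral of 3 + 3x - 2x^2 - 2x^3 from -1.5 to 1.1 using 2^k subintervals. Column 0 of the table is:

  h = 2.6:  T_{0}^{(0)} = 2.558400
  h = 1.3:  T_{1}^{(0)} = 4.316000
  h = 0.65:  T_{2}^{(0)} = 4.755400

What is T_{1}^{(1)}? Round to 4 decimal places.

4.9019

T_{1}^{(1)} = (4·4.316000 − 2.558400) / 3 = 4.901867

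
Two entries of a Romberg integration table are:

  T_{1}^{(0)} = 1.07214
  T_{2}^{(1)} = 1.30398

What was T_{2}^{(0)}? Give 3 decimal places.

From T_{2}^{(1)} = (4·T_{2}^{(0)} − T_{1}^{(0)})/3, solve for T_{2}^{(0)}:
4·T_{2}^{(0)} = 3·1.30398 + 1.07214 = 4.98408
T_{2}^{(0)} = 1.24602

1.246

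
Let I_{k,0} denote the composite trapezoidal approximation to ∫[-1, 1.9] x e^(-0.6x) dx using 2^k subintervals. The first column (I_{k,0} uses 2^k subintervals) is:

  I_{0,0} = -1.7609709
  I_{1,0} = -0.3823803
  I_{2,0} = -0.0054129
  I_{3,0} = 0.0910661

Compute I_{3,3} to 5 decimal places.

Richardson extrapolation on the trapezoidal column (denominator 4−1=3):
I_{1,1} = (4·(-0.3823803) − (-1.7609709)) / 3 = 0.0771499
I_{2,1} = (4·(-0.0054129) − (-0.3823803)) / 3 = 0.1202429
I_{3,1} = 0.0910661 + (0.0910661 − (-0.0054129))/3 = 0.1232258
I_{2,2} = 0.1202429 + (0.1202429 − 0.0771499)/15 = 0.1231158
I_{3,2} = (16·0.1232258 − 0.1202429) / 15 = 0.1234247
I_{3,3} = 0.1234247 + (0.1234247 − 0.1231158)/63 = 0.1234296
(Column j=1 coincides with Simpson's rule on the same nodes.)

0.12343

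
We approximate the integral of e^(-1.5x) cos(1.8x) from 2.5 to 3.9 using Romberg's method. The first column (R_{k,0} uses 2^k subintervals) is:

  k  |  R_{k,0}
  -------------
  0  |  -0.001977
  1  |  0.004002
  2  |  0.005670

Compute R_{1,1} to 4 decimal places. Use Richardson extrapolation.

Richardson extrapolation on the trapezoidal column (denominator 4−1=3):
R_{1,1} = 0.004002 + (0.004002 − (-0.001977))/3 = 0.005995

0.0060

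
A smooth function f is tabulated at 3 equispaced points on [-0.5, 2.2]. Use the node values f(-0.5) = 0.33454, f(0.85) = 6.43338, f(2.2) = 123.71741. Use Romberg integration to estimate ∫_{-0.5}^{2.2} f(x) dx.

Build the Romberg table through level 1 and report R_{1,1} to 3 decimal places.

67.403

R_{0,0} (trapezoid, 1 panel, h=2.7000): 167.47013
R_{1,0} (trapezoid, 2 panels, h=1.3500): 92.42013
R_{1,1} = 92.42013 + (92.42013 − 167.47013)/3 = 67.40346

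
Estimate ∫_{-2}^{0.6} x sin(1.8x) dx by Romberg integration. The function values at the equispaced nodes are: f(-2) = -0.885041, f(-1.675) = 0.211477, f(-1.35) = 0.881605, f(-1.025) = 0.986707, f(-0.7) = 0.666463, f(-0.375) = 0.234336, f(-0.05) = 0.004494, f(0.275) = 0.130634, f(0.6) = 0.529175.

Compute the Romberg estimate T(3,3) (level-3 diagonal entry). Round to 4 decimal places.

0.9749

T(0,0) (trapezoid, 1 panel, h=2.6000): -0.462626
T(1,0) (trapezoid, 2 panels, h=1.3000): 0.635089
T(2,0) (trapezoid, 4 panels, h=0.6500): 0.893509
T(3,0) (trapezoid, 8 panels, h=0.3250): 0.954779
T(1,1) = 0.635089 + (0.635089 − (-0.462626))/3 = 1.000994
T(2,1) = 0.893509 + (0.893509 − 0.635089)/3 = 0.979649
T(3,1) = 0.954779 + (0.954779 − 0.893509)/3 = 0.975202
T(2,2) = 0.979649 + (0.979649 − 1.000994)/15 = 0.978226
T(3,2) = 0.975202 + (0.975202 − 0.979649)/15 = 0.974906
T(3,3) = 0.974906 + (0.974906 − 0.978226)/63 = 0.974853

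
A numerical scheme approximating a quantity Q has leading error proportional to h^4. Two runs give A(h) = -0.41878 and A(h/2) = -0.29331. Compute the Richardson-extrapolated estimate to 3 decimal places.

-0.285

The leading error scales as h^4; refining by a factor of 2 reduces it by 2^4 = 16.
Extrapolated value = (16·A(h/2) − A(h)) / (16 − 1)
= (16·(-0.29331) − (-0.41878)) / 15
= -4.27418 / 15 = -0.28495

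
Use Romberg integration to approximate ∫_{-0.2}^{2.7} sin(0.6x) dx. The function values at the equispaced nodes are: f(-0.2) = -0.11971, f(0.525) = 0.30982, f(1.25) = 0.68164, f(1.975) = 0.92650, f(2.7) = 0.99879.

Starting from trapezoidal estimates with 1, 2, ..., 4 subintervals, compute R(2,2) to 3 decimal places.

R(0,0) (trapezoid, 1 panel, h=2.9000): 1.27467
R(1,0) (trapezoid, 2 panels, h=1.4500): 1.62571
R(2,0) (trapezoid, 4 panels, h=0.7250): 1.70919
R(1,1) = 1.62571 + (1.62571 − 1.27467)/3 = 1.74272
R(2,1) = 1.70919 + (1.70919 − 1.62571)/3 = 1.73702
R(2,2) = 1.73702 + (1.73702 − 1.74272)/15 = 1.73664

1.737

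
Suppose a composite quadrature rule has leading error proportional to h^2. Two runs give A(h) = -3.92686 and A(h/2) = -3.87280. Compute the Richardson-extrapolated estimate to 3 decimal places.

-3.855

Extrapolated value = (4·A(h/2) − A(h)) / (4 − 1)
= (4·(-3.87280) − (-3.92686)) / 3
= -11.56434 / 3 = -3.85478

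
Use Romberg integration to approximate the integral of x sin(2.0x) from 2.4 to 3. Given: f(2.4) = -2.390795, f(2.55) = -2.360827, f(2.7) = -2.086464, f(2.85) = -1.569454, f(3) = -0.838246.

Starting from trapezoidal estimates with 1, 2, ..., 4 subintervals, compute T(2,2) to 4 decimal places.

-1.1561

T(0,0) (trapezoid, 1 panel, h=0.6000): -0.968712
T(1,0) (trapezoid, 2 panels, h=0.3000): -1.110295
T(2,0) (trapezoid, 4 panels, h=0.1500): -1.144690
T(1,1) = -1.110295 + (-1.110295 − (-0.968712))/3 = -1.157489
T(2,1) = -1.144690 + (-1.144690 − (-1.110295))/3 = -1.156155
T(2,2) = -1.156155 + (-1.156155 − (-1.157489))/15 = -1.156066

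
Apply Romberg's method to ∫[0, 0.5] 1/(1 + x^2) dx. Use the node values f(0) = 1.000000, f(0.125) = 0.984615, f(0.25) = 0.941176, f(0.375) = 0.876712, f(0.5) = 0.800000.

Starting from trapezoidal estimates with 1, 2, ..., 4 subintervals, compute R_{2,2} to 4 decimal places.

0.4636

R_{0,0} (trapezoid, 1 panel, h=0.5000): 0.450000
R_{1,0} (trapezoid, 2 panels, h=0.2500): 0.460294
R_{2,0} (trapezoid, 4 panels, h=0.1250): 0.462813
R_{1,1} = 0.460294 + (0.460294 − 0.450000)/3 = 0.463725
R_{2,1} = 0.462813 + (0.462813 − 0.460294)/3 = 0.463653
R_{2,2} = 0.463653 + (0.463653 − 0.463725)/15 = 0.463648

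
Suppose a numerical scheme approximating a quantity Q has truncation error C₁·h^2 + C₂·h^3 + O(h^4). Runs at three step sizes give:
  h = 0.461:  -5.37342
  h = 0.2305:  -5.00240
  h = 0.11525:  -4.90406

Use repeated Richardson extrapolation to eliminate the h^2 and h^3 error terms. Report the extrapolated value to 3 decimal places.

First eliminate the h^2 term (factor 2^2 = 4):
  B₁ = (4·(-5.00240) − (-5.37342))/3 = -4.87873
  B₂ = (4·(-4.90406) − (-5.00240))/3 = -4.87128
Then eliminate the h^3 term (factor 2^3 = 8):
  (8·(-4.87128) − (-4.87873))/7 = -4.87022

-4.870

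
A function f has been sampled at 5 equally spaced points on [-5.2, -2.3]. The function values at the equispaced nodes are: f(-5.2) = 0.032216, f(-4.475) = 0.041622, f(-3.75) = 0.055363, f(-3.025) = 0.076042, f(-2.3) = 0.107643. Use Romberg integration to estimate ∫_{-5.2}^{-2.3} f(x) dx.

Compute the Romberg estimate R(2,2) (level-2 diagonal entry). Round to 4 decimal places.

0.1743

R(0,0) (trapezoid, 1 panel, h=2.9000): 0.202796
R(1,0) (trapezoid, 2 panels, h=1.4500): 0.181674
R(2,0) (trapezoid, 4 panels, h=0.7250): 0.176143
R(1,1) = 0.181674 + (0.181674 − 0.202796)/3 = 0.174633
R(2,1) = 0.176143 + (0.176143 − 0.181674)/3 = 0.174299
R(2,2) = 0.174299 + (0.174299 − 0.174633)/15 = 0.174277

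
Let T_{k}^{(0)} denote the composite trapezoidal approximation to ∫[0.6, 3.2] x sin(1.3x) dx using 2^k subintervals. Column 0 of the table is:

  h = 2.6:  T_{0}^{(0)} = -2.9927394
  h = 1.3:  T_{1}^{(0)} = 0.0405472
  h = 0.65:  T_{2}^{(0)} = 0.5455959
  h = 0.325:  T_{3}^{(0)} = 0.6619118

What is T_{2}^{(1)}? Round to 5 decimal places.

T_{2}^{(1)} = 0.5455959 + (0.5455959 − 0.0405472)/3 = 0.7139455
(Column j=1 coincides with Simpson's rule on the same nodes.)

0.71395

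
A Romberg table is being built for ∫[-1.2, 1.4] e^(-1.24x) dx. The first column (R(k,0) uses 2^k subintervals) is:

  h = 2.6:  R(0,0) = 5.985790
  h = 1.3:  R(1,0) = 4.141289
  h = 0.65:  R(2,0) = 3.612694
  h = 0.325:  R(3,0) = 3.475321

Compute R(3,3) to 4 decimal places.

R(1,1) = 4.141289 + (4.141289 − 5.985790)/3 = 3.526455
R(2,1) = 3.612694 + (3.612694 − 4.141289)/3 = 3.436496
R(3,1) = (4·3.475321 − 3.612694) / 3 = 3.429530
R(2,2) = (16·3.436496 − 3.526455) / 15 = 3.430499
R(3,2) = (16·3.429530 − 3.436496) / 15 = 3.429066
R(3,3) = 3.429066 + (3.429066 − 3.430499)/63 = 3.429043

3.4290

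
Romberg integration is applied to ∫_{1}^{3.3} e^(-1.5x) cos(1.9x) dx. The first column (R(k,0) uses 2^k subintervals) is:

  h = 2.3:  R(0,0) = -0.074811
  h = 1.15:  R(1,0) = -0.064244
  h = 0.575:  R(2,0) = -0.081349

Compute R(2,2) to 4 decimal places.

-0.0888

R(1,1) = -0.064244 + (-0.064244 − (-0.074811))/3 = -0.060722
R(2,1) = -0.081349 + (-0.081349 − (-0.064244))/3 = -0.087051
R(2,2) = (16·(-0.087051) − (-0.060722)) / 15 = -0.088806
(Column j=1 coincides with Simpson's rule on the same nodes.)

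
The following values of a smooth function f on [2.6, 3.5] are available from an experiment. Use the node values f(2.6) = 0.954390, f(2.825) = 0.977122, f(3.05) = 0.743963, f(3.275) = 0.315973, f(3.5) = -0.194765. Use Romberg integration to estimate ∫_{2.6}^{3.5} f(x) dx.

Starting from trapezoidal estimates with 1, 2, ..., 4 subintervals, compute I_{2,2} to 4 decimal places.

0.5562

I_{0,0} (trapezoid, 1 panel, h=0.9000): 0.341831
I_{1,0} (trapezoid, 2 panels, h=0.4500): 0.505699
I_{2,0} (trapezoid, 4 panels, h=0.2250): 0.543796
I_{1,1} = 0.505699 + (0.505699 − 0.341831)/3 = 0.560322
I_{2,1} = 0.543796 + (0.543796 − 0.505699)/3 = 0.556495
I_{2,2} = 0.556495 + (0.556495 − 0.560322)/15 = 0.556240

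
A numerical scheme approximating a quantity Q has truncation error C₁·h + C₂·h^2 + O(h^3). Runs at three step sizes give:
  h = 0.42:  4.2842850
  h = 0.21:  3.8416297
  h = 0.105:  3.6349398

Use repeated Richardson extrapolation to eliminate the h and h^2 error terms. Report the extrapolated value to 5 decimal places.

3.43801

First eliminate the h term (factor 2^1 = 2):
  B₁ = (2·3.8416297 − 4.2842850)/1 = 3.3989744
  B₂ = (2·3.6349398 − 3.8416297)/1 = 3.4282499
Then eliminate the h^2 term (factor 2^2 = 4):
  (4·3.4282499 − 3.3989744)/3 = 3.4380084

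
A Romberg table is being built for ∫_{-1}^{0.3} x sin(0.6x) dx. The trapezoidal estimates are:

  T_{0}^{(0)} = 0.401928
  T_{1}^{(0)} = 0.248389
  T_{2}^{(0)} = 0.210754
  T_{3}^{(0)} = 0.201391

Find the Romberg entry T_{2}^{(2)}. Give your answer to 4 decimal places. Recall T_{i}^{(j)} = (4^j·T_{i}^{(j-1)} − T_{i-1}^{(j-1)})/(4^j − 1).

0.1983

Richardson extrapolation on the trapezoidal column (denominator 4−1=3):
T_{1}^{(1)} = 0.248389 + (0.248389 − 0.401928)/3 = 0.197209
T_{2}^{(1)} = (4·0.210754 − 0.248389) / 3 = 0.198209
T_{2}^{(2)} = (16·0.198209 − 0.197209) / 15 = 0.198276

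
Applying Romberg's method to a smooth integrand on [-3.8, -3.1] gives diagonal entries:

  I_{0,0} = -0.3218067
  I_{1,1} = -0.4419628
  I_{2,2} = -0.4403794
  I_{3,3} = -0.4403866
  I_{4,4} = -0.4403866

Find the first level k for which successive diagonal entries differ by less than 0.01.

k = 2

|I_{1,1} − I_{0,0}| = 0.1201561 ≥ 0.01
|I_{2,2} − I_{1,1}| = 0.0015834 < 0.01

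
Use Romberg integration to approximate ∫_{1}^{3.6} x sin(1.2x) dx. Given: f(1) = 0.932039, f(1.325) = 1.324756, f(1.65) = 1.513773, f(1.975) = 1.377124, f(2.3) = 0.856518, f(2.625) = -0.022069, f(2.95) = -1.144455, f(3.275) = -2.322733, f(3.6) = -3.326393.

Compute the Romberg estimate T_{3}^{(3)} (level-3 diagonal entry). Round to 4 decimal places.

T_{0}^{(0)} (trapezoid, 1 panel, h=2.6000): -3.112660
T_{1}^{(0)} (trapezoid, 2 panels, h=1.3000): -0.442857
T_{2}^{(0)} (trapezoid, 4 panels, h=0.6500): 0.018628
T_{3}^{(0)} (trapezoid, 8 panels, h=0.3250): 0.125365
T_{1}^{(1)} = -0.442857 + (-0.442857 − (-3.112660))/3 = 0.447077
T_{2}^{(1)} = 0.018628 + (0.018628 − (-0.442857))/3 = 0.172456
T_{3}^{(1)} = 0.125365 + (0.125365 − 0.018628)/3 = 0.160944
T_{2}^{(2)} = 0.172456 + (0.172456 − 0.447077)/15 = 0.154148
T_{3}^{(2)} = 0.160944 + (0.160944 − 0.172456)/15 = 0.160177
T_{3}^{(3)} = 0.160177 + (0.160177 − 0.154148)/63 = 0.160273

0.1603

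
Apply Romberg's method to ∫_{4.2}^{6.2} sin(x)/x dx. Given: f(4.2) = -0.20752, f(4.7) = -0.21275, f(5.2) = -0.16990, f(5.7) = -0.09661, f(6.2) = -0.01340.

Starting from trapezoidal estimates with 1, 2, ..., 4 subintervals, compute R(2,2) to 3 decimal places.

-0.300

R(0,0) (trapezoid, 1 panel, h=2.0000): -0.22092
R(1,0) (trapezoid, 2 panels, h=1.0000): -0.28036
R(2,0) (trapezoid, 4 panels, h=0.5000): -0.29486
R(1,1) = -0.28036 + (-0.28036 − (-0.22092))/3 = -0.30017
R(2,1) = -0.29486 + (-0.29486 − (-0.28036))/3 = -0.29969
R(2,2) = -0.29969 + (-0.29969 − (-0.30017))/15 = -0.29966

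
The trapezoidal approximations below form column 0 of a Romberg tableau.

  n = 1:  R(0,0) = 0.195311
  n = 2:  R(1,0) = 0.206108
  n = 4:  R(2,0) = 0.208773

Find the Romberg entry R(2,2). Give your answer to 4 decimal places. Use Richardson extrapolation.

0.2097

Richardson extrapolation on the trapezoidal column (denominator 4−1=3):
R(1,1) = (4·0.206108 − 0.195311) / 3 = 0.209707
R(2,1) = (4·0.208773 − 0.206108) / 3 = 0.209661
R(2,2) = 0.209661 + (0.209661 − 0.209707)/15 = 0.209658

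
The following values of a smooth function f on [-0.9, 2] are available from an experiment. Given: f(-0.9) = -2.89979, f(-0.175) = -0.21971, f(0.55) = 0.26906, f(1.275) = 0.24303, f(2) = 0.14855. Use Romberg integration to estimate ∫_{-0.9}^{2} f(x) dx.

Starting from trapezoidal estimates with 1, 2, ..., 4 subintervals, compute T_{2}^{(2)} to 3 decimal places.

T_{0}^{(0)} (trapezoid, 1 panel, h=2.9000): -3.98930
T_{1}^{(0)} (trapezoid, 2 panels, h=1.4500): -1.60451
T_{2}^{(0)} (trapezoid, 4 panels, h=0.7250): -0.78535
T_{1}^{(1)} = -1.60451 + (-1.60451 − (-3.98930))/3 = -0.80958
T_{2}^{(1)} = -0.78535 + (-0.78535 − (-1.60451))/3 = -0.51230
T_{2}^{(2)} = -0.51230 + (-0.51230 − (-0.80958))/15 = -0.49248

-0.492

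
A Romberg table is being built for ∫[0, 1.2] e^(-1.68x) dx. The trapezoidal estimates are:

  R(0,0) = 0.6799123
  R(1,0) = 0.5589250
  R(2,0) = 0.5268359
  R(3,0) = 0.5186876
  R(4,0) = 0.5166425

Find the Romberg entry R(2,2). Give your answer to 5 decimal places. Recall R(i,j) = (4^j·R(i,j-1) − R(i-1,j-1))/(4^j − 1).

Richardson extrapolation on the trapezoidal column (denominator 4−1=3):
R(1,1) = 0.5589250 + (0.5589250 − 0.6799123)/3 = 0.5185959
R(2,1) = (4·0.5268359 − 0.5589250) / 3 = 0.5161395
R(2,2) = 0.5161395 + (0.5161395 − 0.5185959)/15 = 0.5159757
(Column j=1 coincides with Simpson's rule on the same nodes.)

0.51598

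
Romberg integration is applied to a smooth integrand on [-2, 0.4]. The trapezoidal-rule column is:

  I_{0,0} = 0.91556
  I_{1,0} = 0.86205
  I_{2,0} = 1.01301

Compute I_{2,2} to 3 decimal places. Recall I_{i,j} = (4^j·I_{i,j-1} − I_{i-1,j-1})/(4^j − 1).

1.078

I_{1,1} = (4·0.86205 − 0.91556) / 3 = 0.84421
I_{2,1} = 1.01301 + (1.01301 − 0.86205)/3 = 1.06333
I_{2,2} = (16·1.06333 − 0.84421) / 15 = 1.07794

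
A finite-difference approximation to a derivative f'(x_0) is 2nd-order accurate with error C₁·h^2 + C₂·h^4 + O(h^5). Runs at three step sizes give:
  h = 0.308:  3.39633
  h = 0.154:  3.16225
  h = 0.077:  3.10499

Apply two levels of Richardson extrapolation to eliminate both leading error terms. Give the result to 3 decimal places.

3.086

First eliminate the h^2 term (factor 2^2 = 4):
  B₁ = (4·3.16225 − 3.39633)/3 = 3.08422
  B₂ = (4·3.10499 − 3.16225)/3 = 3.08590
Then eliminate the h^4 term (factor 2^4 = 16):
  (16·3.08590 − 3.08422)/15 = 3.08601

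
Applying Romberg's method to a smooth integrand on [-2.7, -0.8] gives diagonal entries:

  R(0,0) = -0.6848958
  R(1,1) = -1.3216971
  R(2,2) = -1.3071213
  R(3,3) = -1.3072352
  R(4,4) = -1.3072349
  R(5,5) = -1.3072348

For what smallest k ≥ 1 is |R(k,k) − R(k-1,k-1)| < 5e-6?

|R(1,1) − R(0,0)| = 0.6368013 ≥ 5e-6
|R(2,2) − R(1,1)| = 0.0145758 ≥ 5e-6
|R(3,3) − R(2,2)| = 0.0001139 ≥ 5e-6
|R(4,4) − R(3,3)| = 0.0000003 < 5e-6

k = 4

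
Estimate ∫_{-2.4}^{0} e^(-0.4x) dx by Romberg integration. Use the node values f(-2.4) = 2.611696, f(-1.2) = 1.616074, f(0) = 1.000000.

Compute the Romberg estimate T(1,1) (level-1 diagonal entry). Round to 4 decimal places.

4.0304

T(0,0) (trapezoid, 1 panel, h=2.4000): 4.334035
T(1,0) (trapezoid, 2 panels, h=1.2000): 4.106306
T(1,1) = 4.106306 + (4.106306 − 4.334035)/3 = 4.030396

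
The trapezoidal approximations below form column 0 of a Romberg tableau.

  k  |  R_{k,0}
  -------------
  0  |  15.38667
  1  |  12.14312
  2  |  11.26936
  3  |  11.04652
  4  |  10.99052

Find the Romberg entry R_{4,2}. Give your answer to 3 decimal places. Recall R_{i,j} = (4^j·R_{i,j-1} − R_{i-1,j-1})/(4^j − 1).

R_{3,1} = (4·11.04652 − 11.26936) / 3 = 10.97224
R_{4,1} = 10.99052 + (10.99052 − 11.04652)/3 = 10.97185
R_{4,2} = 10.97185 + (10.97185 − 10.97224)/15 = 10.97182

10.972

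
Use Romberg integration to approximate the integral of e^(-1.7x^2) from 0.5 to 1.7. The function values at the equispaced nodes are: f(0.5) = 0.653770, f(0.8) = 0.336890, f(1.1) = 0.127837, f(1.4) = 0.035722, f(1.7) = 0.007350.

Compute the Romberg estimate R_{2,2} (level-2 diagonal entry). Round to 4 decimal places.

0.2411

R_{0,0} (trapezoid, 1 panel, h=1.2000): 0.396672
R_{1,0} (trapezoid, 2 panels, h=0.6000): 0.275038
R_{2,0} (trapezoid, 4 panels, h=0.3000): 0.249303
R_{1,1} = 0.275038 + (0.275038 − 0.396672)/3 = 0.234493
R_{2,1} = 0.249303 + (0.249303 − 0.275038)/3 = 0.240725
R_{2,2} = 0.240725 + (0.240725 − 0.234493)/15 = 0.241140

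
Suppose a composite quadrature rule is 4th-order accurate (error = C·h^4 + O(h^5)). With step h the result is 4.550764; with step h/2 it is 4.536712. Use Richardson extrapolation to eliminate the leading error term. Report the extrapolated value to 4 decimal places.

4.5358

Extrapolated value = (16·A(h/2) − A(h)) / (16 − 1)
= (16·4.536712 − 4.550764) / 15
= 68.036628 / 15 = 4.535775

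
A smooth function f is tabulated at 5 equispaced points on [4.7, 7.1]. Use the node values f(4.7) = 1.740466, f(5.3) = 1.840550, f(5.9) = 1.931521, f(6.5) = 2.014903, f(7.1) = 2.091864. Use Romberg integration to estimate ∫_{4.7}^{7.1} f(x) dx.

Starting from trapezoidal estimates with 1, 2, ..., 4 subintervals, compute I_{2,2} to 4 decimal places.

I_{0,0} (trapezoid, 1 panel, h=2.4000): 4.598796
I_{1,0} (trapezoid, 2 panels, h=1.2000): 4.617223
I_{2,0} (trapezoid, 4 panels, h=0.6000): 4.621883
I_{1,1} = 4.617223 + (4.617223 − 4.598796)/3 = 4.623365
I_{2,1} = 4.621883 + (4.621883 − 4.617223)/3 = 4.623436
I_{2,2} = 4.623436 + (4.623436 − 4.623365)/15 = 4.623441

4.6234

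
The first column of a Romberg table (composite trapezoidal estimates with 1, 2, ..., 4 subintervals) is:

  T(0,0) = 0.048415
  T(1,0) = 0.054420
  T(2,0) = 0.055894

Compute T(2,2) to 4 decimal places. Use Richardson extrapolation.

T(1,1) = (4·0.054420 − 0.048415) / 3 = 0.056422
T(2,1) = 0.055894 + (0.055894 − 0.054420)/3 = 0.056385
T(2,2) = (16·0.056385 − 0.056422) / 15 = 0.056383
(Column j=1 coincides with Simpson's rule on the same nodes.)

0.0564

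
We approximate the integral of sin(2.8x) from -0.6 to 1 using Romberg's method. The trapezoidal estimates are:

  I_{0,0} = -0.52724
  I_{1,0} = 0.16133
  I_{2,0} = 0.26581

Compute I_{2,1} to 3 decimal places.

Richardson extrapolation on the trapezoidal column (denominator 4−1=3):
I_{2,1} = (4·0.26581 − 0.16133) / 3 = 0.30064

0.301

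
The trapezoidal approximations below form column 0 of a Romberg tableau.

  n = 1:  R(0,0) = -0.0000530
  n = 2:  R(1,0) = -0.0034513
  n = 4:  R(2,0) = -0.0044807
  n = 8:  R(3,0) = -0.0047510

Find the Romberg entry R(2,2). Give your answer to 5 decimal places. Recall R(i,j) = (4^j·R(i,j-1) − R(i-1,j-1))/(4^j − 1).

-0.00484

R(1,1) = (4·(-0.0034513) − (-0.0000530)) / 3 = -0.0045841
R(2,1) = (4·(-0.0044807) − (-0.0034513)) / 3 = -0.0048238
R(2,2) = (16·(-0.0048238) − (-0.0045841)) / 15 = -0.0048398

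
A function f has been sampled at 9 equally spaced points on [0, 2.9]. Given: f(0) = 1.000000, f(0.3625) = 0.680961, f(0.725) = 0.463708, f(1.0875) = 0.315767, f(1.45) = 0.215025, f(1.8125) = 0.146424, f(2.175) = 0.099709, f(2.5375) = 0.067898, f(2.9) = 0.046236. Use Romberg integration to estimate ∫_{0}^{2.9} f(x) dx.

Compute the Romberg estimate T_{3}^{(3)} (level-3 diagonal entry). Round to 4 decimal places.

T_{0}^{(0)} (trapezoid, 1 panel, h=2.9000): 1.517042
T_{1}^{(0)} (trapezoid, 2 panels, h=1.4500): 1.070307
T_{2}^{(0)} (trapezoid, 4 panels, h=0.7250): 0.943631
T_{3}^{(0)} (trapezoid, 8 panels, h=0.3625): 0.910821
T_{1}^{(1)} = 1.070307 + (1.070307 − 1.517042)/3 = 0.921395
T_{2}^{(1)} = 0.943631 + (0.943631 − 1.070307)/3 = 0.901406
T_{3}^{(1)} = 0.910821 + (0.910821 − 0.943631)/3 = 0.899884
T_{2}^{(2)} = 0.901406 + (0.901406 − 0.921395)/15 = 0.900073
T_{3}^{(2)} = 0.899884 + (0.899884 − 0.901406)/15 = 0.899783
T_{3}^{(3)} = 0.899783 + (0.899783 − 0.900073)/63 = 0.899778

0.8998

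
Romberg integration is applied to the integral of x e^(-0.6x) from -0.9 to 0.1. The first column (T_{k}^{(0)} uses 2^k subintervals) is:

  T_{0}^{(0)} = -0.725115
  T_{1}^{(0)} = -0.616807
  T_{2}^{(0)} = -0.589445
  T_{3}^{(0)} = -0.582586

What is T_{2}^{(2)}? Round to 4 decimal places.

-0.5803

T_{1}^{(1)} = (4·(-0.616807) − (-0.725115)) / 3 = -0.580704
T_{2}^{(1)} = (4·(-0.589445) − (-0.616807)) / 3 = -0.580324
T_{2}^{(2)} = (16·(-0.580324) − (-0.580704)) / 15 = -0.580299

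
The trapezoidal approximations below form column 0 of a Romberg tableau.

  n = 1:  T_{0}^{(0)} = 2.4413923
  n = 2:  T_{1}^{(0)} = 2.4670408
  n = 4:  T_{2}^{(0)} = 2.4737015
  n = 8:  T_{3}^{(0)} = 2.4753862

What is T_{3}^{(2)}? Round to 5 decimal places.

T_{2}^{(1)} = (4·2.4737015 − 2.4670408) / 3 = 2.4759217
T_{3}^{(1)} = (4·2.4753862 − 2.4737015) / 3 = 2.4759478
T_{3}^{(2)} = (16·2.4759478 − 2.4759217) / 15 = 2.4759495

2.47595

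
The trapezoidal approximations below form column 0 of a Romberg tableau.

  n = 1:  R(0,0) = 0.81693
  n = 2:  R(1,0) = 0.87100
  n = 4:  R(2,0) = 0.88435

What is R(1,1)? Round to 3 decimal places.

Richardson extrapolation on the trapezoidal column (denominator 4−1=3):
R(1,1) = (4·0.87100 − 0.81693) / 3 = 0.88902

0.889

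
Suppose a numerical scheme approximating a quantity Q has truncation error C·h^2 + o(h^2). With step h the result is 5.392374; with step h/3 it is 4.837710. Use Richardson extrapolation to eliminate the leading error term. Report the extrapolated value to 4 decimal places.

The leading error scales as h^2; refining by a factor of 3 reduces it by 3^2 = 9.
Extrapolated value = (9·A(h/3) − A(h)) / (9 − 1)
= (9·4.837710 − 5.392374) / 8
= 38.147016 / 8 = 4.768377

4.7684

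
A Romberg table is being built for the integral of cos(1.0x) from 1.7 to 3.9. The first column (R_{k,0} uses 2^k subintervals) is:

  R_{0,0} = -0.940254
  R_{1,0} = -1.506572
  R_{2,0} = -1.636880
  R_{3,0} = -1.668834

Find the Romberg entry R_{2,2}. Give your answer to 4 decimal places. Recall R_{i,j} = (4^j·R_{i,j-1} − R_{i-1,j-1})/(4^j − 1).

-1.6793

R_{1,1} = (4·(-1.506572) − (-0.940254)) / 3 = -1.695345
R_{2,1} = (4·(-1.636880) − (-1.506572)) / 3 = -1.680316
R_{2,2} = (16·(-1.680316) − (-1.695345)) / 15 = -1.679314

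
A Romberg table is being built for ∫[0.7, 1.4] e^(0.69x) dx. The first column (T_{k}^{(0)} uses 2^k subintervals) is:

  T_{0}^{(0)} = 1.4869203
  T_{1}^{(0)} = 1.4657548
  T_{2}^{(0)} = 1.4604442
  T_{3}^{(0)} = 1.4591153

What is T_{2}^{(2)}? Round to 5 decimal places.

1.45867

T_{1}^{(1)} = 1.4657548 + (1.4657548 − 1.4869203)/3 = 1.4586996
T_{2}^{(1)} = 1.4604442 + (1.4604442 − 1.4657548)/3 = 1.4586740
T_{2}^{(2)} = 1.4586740 + (1.4586740 − 1.4586996)/15 = 1.4586723
(Column j=1 coincides with Simpson's rule on the same nodes.)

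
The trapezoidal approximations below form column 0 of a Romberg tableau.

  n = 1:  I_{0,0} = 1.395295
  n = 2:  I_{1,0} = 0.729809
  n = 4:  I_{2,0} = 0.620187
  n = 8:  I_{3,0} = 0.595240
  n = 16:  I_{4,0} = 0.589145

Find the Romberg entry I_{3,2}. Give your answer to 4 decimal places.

I_{2,1} = 0.620187 + (0.620187 − 0.729809)/3 = 0.583646
I_{3,1} = (4·0.595240 − 0.620187) / 3 = 0.586924
I_{3,2} = (16·0.586924 − 0.583646) / 15 = 0.587143

0.5871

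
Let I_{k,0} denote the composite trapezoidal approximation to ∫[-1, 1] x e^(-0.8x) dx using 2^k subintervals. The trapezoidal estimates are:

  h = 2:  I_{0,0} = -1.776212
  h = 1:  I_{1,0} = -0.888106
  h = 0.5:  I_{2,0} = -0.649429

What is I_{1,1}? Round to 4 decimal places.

-0.5921

Richardson extrapolation on the trapezoidal column (denominator 4−1=3):
I_{1,1} = -0.888106 + (-0.888106 − (-1.776212))/3 = -0.592071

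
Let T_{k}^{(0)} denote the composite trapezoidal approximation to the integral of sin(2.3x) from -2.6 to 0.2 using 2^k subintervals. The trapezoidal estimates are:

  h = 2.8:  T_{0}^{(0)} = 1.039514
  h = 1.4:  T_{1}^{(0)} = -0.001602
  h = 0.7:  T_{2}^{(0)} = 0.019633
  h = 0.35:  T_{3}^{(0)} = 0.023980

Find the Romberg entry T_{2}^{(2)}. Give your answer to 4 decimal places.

Richardson extrapolation on the trapezoidal column (denominator 4−1=3):
T_{1}^{(1)} = (4·(-0.001602) − 1.039514) / 3 = -0.348641
T_{2}^{(1)} = 0.019633 + (0.019633 − (-0.001602))/3 = 0.026711
T_{2}^{(2)} = 0.026711 + (0.026711 − (-0.348641))/15 = 0.051734

0.0517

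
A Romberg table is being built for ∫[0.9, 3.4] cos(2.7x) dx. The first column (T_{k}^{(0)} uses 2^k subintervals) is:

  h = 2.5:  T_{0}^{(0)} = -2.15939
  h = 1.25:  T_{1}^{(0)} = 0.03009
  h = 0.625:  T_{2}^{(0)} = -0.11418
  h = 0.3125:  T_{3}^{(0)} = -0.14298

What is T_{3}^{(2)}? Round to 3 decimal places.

Richardson extrapolation on the trapezoidal column (denominator 4−1=3):
T_{2}^{(1)} = -0.11418 + (-0.11418 − 0.03009)/3 = -0.16227
T_{3}^{(1)} = -0.14298 + (-0.14298 − (-0.11418))/3 = -0.15258
T_{3}^{(2)} = -0.15258 + (-0.15258 − (-0.16227))/15 = -0.15193

-0.152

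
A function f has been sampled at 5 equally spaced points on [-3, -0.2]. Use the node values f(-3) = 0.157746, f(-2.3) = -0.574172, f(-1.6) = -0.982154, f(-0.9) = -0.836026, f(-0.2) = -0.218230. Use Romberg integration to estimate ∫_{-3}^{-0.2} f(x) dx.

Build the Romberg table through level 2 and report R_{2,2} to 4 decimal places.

-1.7838

R_{0,0} (trapezoid, 1 panel, h=2.8000): -0.084678
R_{1,0} (trapezoid, 2 panels, h=1.4000): -1.417354
R_{2,0} (trapezoid, 4 panels, h=0.7000): -1.695816
R_{1,1} = -1.417354 + (-1.417354 − (-0.084678))/3 = -1.861579
R_{2,1} = -1.695816 + (-1.695816 − (-1.417354))/3 = -1.788637
R_{2,2} = -1.788637 + (-1.788637 − (-1.861579))/15 = -1.783774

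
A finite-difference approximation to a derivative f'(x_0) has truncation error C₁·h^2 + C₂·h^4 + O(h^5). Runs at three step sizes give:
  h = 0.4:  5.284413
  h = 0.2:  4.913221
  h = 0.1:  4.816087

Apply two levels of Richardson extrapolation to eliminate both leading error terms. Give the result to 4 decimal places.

4.7833

First eliminate the h^2 term (factor 2^2 = 4):
  B₁ = (4·4.913221 − 5.284413)/3 = 4.789490
  B₂ = (4·4.816087 − 4.913221)/3 = 4.783709
Then eliminate the h^4 term (factor 2^4 = 16):
  (16·4.783709 − 4.789490)/15 = 4.783324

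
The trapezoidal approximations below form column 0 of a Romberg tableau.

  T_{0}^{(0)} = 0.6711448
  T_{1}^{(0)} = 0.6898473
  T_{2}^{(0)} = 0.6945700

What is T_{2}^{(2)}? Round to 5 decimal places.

Richardson extrapolation on the trapezoidal column (denominator 4−1=3):
T_{1}^{(1)} = 0.6898473 + (0.6898473 − 0.6711448)/3 = 0.6960815
T_{2}^{(1)} = (4·0.6945700 − 0.6898473) / 3 = 0.6961442
T_{2}^{(2)} = (16·0.6961442 − 0.6960815) / 15 = 0.6961484

0.69615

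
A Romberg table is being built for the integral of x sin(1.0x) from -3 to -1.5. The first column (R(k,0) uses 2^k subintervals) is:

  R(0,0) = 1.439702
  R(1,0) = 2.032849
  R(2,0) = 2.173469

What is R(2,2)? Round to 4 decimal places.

2.2197

R(1,1) = 2.032849 + (2.032849 − 1.439702)/3 = 2.230565
R(2,1) = (4·2.173469 − 2.032849) / 3 = 2.220342
R(2,2) = 2.220342 + (2.220342 − 2.230565)/15 = 2.219660
(Column j=1 coincides with Simpson's rule on the same nodes.)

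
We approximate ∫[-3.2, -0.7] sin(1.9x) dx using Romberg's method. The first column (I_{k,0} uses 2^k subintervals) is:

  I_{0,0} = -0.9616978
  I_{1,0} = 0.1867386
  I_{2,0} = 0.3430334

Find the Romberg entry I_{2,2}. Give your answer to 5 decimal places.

I_{1,1} = 0.1867386 + (0.1867386 − (-0.9616978))/3 = 0.5695507
I_{2,1} = (4·0.3430334 − 0.1867386) / 3 = 0.3951317
I_{2,2} = (16·0.3951317 − 0.5695507) / 15 = 0.3835038

0.38350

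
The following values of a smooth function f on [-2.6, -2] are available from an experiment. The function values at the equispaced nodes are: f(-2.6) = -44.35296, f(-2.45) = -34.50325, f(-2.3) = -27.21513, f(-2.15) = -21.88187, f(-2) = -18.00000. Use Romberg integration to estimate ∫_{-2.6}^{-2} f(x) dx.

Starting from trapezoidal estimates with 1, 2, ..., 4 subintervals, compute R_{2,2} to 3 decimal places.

R_{0,0} (trapezoid, 1 panel, h=0.6000): -18.70589
R_{1,0} (trapezoid, 2 panels, h=0.3000): -17.51748
R_{2,0} (trapezoid, 4 panels, h=0.1500): -17.21651
R_{1,1} = -17.51748 + (-17.51748 − (-18.70589))/3 = -17.12134
R_{2,1} = -17.21651 + (-17.21651 − (-17.51748))/3 = -17.11619
R_{2,2} = -17.11619 + (-17.11619 − (-17.12134))/15 = -17.11585

-17.116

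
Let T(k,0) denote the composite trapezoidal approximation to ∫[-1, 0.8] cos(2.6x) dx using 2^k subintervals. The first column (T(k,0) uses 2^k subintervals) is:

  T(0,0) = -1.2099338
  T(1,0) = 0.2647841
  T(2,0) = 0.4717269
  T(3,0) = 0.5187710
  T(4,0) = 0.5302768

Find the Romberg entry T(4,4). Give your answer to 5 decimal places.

0.53409

Richardson extrapolation on the trapezoidal column (denominator 4−1=3):
T(1,1) = 0.2647841 + (0.2647841 − (-1.2099338))/3 = 0.7563567
T(2,1) = (4·0.4717269 − 0.2647841) / 3 = 0.5407078
T(3,1) = 0.5187710 + (0.5187710 − 0.4717269)/3 = 0.5344524
T(4,1) = (4·0.5302768 − 0.5187710) / 3 = 0.5341121
T(2,2) = 0.5407078 + (0.5407078 − 0.7563567)/15 = 0.5263312
T(3,2) = 0.5344524 + (0.5344524 − 0.5407078)/15 = 0.5340354
T(4,2) = (16·0.5341121 − 0.5344524) / 15 = 0.5340894
T(3,3) = 0.5340354 + (0.5340354 − 0.5263312)/63 = 0.5341577
T(4,3) = (64·0.5340894 − 0.5340354) / 63 = 0.5340903
T(4,4) = (256·0.5340903 − 0.5341577) / 255 = 0.5340900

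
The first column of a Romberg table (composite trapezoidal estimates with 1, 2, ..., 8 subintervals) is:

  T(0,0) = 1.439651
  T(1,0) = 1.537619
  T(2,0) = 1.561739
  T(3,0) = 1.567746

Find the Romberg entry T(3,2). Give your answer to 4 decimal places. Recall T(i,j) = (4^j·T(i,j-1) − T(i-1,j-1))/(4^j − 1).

1.5697

T(2,1) = 1.561739 + (1.561739 − 1.537619)/3 = 1.569779
T(3,1) = 1.567746 + (1.567746 − 1.561739)/3 = 1.569748
T(3,2) = 1.569748 + (1.569748 − 1.569779)/15 = 1.569746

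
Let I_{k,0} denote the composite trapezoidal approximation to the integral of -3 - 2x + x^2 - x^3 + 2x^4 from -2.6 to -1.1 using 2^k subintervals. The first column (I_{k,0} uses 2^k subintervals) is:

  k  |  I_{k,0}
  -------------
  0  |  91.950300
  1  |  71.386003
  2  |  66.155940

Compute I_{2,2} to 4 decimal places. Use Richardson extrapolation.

64.4047

Richardson extrapolation on the trapezoidal column (denominator 4−1=3):
I_{1,1} = 71.386003 + (71.386003 − 91.950300)/3 = 64.531237
I_{2,1} = (4·66.155940 − 71.386003) / 3 = 64.412586
I_{2,2} = (16·64.412586 − 64.531237) / 15 = 64.404676
(Column j=1 coincides with Simpson's rule on the same nodes.)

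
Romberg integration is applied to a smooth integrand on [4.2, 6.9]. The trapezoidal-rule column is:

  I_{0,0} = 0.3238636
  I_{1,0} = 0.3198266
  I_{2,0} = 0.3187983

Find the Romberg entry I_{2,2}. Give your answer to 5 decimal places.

Richardson extrapolation on the trapezoidal column (denominator 4−1=3):
I_{1,1} = (4·0.3198266 − 0.3238636) / 3 = 0.3184809
I_{2,1} = 0.3187983 + (0.3187983 − 0.3198266)/3 = 0.3184555
I_{2,2} = 0.3184555 + (0.3184555 − 0.3184809)/15 = 0.3184538

0.31845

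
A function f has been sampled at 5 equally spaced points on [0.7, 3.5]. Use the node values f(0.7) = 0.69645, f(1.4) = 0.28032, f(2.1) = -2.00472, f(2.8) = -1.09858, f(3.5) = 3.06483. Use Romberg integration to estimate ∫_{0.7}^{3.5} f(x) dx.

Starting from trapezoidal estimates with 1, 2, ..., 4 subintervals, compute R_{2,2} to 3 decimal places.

-0.744

R_{0,0} (trapezoid, 1 panel, h=2.8000): 5.26579
R_{1,0} (trapezoid, 2 panels, h=1.4000): -0.17371
R_{2,0} (trapezoid, 4 panels, h=0.7000): -0.65964
R_{1,1} = -0.17371 + (-0.17371 − 5.26579)/3 = -1.98688
R_{2,1} = -0.65964 + (-0.65964 − (-0.17371))/3 = -0.82162
R_{2,2} = -0.82162 + (-0.82162 − (-1.98688))/15 = -0.74394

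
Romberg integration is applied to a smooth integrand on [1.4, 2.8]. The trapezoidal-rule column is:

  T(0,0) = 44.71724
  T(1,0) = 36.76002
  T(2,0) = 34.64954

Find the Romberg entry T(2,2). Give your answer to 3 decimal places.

Richardson extrapolation on the trapezoidal column (denominator 4−1=3):
T(1,1) = 36.76002 + (36.76002 − 44.71724)/3 = 34.10761
T(2,1) = (4·34.64954 − 36.76002) / 3 = 33.94605
T(2,2) = (16·33.94605 − 34.10761) / 15 = 33.93528

33.935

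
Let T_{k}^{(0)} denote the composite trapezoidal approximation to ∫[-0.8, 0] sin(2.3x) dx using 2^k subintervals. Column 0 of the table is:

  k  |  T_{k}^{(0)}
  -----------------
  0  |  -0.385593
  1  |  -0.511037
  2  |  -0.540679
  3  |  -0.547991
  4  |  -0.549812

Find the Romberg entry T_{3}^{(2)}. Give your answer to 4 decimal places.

-0.5504

Richardson extrapolation on the trapezoidal column (denominator 4−1=3):
T_{2}^{(1)} = -0.540679 + (-0.540679 − (-0.511037))/3 = -0.550560
T_{3}^{(1)} = (4·(-0.547991) − (-0.540679)) / 3 = -0.550428
T_{3}^{(2)} = (16·(-0.550428) − (-0.550560)) / 15 = -0.550419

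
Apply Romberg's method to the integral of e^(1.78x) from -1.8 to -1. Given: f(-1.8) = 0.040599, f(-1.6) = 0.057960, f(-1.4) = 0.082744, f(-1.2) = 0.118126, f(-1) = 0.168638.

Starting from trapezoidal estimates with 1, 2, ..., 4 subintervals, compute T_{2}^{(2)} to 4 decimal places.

0.0719

T_{0}^{(0)} (trapezoid, 1 panel, h=0.8000): 0.083695
T_{1}^{(0)} (trapezoid, 2 panels, h=0.4000): 0.074945
T_{2}^{(0)} (trapezoid, 4 panels, h=0.2000): 0.072690
T_{1}^{(1)} = 0.074945 + (0.074945 − 0.083695)/3 = 0.072028
T_{2}^{(1)} = 0.072690 + (0.072690 − 0.074945)/3 = 0.071938
T_{2}^{(2)} = 0.071938 + (0.071938 − 0.072028)/15 = 0.071932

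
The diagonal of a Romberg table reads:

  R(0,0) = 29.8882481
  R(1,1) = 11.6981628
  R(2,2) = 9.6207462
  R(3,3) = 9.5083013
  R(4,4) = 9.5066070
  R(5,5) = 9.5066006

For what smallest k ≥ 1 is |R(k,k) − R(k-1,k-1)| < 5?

k = 2

|R(1,1) − R(0,0)| = 18.1900853 ≥ 5
|R(2,2) − R(1,1)| = 2.0774166 < 5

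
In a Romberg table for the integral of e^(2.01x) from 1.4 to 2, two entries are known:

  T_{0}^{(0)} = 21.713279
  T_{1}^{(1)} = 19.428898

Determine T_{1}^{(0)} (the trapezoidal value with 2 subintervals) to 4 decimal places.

20.0000

From T_{1}^{(1)} = (4·T_{1}^{(0)} − T_{0}^{(0)})/3, solve for T_{1}^{(0)}:
4·T_{1}^{(0)} = 3·19.428898 + 21.713279 = 79.999973
T_{1}^{(0)} = 19.999993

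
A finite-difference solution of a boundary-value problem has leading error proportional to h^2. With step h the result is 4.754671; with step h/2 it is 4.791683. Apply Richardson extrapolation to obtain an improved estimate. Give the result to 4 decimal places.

4.8040

The leading error scales as h^2; refining by a factor of 2 reduces it by 2^2 = 4.
Extrapolated value = (4·A(h/2) − A(h)) / (4 − 1)
= (4·4.791683 − 4.754671) / 3
= 14.412061 / 3 = 4.804020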